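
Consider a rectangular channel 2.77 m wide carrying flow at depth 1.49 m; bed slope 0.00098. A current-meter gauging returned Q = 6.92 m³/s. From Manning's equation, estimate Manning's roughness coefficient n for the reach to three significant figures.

A = b·y = 2.77 × 1.49 = 4.127 m²
P = b + 2y = 2.77 + 2×1.49 = 5.750 m
R = A/P = 4.127/5.750 = 0.7178 m
n = (1/Q)·A·R^(2/3)·S^(1/2) = (1/6.92) × 4.127 × 0.8017 × 0.03130 = 0.01497

0.0150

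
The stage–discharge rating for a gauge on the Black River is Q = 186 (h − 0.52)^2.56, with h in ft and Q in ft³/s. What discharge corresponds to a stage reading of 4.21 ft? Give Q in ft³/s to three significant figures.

Q = 186 × (4.21 − 0.52)^2.56 = 186 × 3.69^2.56 = 5261 ft³/s

5260 ft³/s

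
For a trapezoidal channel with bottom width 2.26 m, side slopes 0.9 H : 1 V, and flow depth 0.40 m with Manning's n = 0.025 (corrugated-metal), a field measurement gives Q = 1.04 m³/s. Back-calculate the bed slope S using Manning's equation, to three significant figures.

0.00288

A = (b + z·y)·y = (2.26 + 0.9×0.40)×0.40 = 1.048 m²
P = b + 2y√(1+z²) = 2.26 + 2×0.40×√(1+0.9²) = 3.336 m
R = A/P = 1.048/3.336 = 0.3141 m
S = (Q·n / (1·A·R^(2/3)))² = (1.04×0.025 / (1×1.048×0.4621))² = 0.002882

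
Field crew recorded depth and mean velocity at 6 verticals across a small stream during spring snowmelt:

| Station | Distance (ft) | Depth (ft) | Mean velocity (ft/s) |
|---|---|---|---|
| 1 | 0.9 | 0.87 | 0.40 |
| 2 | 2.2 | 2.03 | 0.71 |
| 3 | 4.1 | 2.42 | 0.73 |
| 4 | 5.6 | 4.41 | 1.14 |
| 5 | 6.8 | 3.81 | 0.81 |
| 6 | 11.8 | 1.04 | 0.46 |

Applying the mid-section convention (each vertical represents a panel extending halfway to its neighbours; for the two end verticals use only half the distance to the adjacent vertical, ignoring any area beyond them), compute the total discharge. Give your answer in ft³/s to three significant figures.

w_1 = (2.2 − 0.9)/2 = 0.65 ft; q_1 = 0.40 × 0.87 × 0.65 = 0.2262 ft³/s
w_2 = (4.1 − 0.9)/2 = 1.6 ft; q_2 = 0.71 × 2.03 × 1.6 = 2.306 ft³/s
w_3 = (5.6 − 2.2)/2 = 1.7 ft; q_3 = 0.73 × 2.42 × 1.7 = 3.003 ft³/s
w_4 = (6.8 − 4.1)/2 = 1.35 ft; q_4 = 1.14 × 4.41 × 1.35 = 6.787 ft³/s
w_5 = (11.8 − 5.6)/2 = 3.1 ft; q_5 = 0.81 × 3.81 × 3.1 = 9.567 ft³/s
w_6 = (11.8 − 6.8)/2 = 2.5 ft; q_6 = 0.46 × 1.04 × 2.5 = 1.196 ft³/s
Q = Σ qᵢ = 23.09 ft³/s

23.1 ft³/s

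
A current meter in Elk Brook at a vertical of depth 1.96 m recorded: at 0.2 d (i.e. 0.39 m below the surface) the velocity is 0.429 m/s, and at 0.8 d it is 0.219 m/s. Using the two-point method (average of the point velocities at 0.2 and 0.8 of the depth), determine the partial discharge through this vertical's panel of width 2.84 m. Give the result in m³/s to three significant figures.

1.80 m³/s

v̄ = (0.429 + 0.219) / 2 = 0.3240 m/s
q = v̄ × d × w = 0.3240 × 1.96 × 2.84 = 1.804 m³/s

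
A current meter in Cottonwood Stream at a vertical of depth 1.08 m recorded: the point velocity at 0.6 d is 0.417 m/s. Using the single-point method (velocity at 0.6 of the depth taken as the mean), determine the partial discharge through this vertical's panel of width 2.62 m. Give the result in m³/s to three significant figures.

1.18 m³/s

v̄ = v₀.₆ = 0.417 m/s
q = v̄ × d × w = 0.4170 × 1.08 × 2.62 = 1.180 m³/s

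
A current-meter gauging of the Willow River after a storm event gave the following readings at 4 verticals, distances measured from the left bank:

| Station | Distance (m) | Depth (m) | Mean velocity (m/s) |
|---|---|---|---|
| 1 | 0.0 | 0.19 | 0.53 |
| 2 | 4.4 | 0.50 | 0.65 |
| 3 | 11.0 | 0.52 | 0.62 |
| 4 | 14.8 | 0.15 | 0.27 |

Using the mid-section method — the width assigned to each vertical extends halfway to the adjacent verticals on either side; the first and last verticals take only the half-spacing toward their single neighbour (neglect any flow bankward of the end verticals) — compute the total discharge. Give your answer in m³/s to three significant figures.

3.76 m³/s

w_1 = (4.4 − 0.0)/2 = 2.2 m; q_1 = 0.53 × 0.19 × 2.2 = 0.2215 m³/s
w_2 = (11.0 − 0.0)/2 = 5.5 m; q_2 = 0.65 × 0.50 × 5.5 = 1.788 m³/s
w_3 = (14.8 − 4.4)/2 = 5.2 m; q_3 = 0.62 × 0.52 × 5.2 = 1.676 m³/s
w_4 = (14.8 − 11.0)/2 = 1.9 m; q_4 = 0.27 × 0.15 × 1.9 = 0.07695 m³/s
Q = Σ qᵢ = 3.762 m³/s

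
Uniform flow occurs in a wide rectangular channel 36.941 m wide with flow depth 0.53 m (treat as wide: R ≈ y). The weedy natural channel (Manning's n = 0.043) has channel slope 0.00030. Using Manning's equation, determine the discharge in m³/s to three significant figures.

A = b·y = 36.941 × 0.53 = 19.58 m²
Wide channel: R ≈ y = 0.53 m
Q = (1/n)·A·R^(2/3)·S^(1/2) = (1/0.043) × 19.58 × 0.5300^(2/3) × 0.00030^(1/2) = 5.165 m³/s

5.16 m³/s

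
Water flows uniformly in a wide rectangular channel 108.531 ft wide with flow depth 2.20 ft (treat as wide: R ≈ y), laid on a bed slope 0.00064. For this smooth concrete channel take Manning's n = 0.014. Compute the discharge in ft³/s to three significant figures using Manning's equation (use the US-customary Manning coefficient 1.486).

A = b·y = 108.531 × 2.20 = 238.8 ft²
Wide channel: R ≈ y = 2.20 ft
Q = (1.486/n)·A·R^(2/3)·S^(1/2) = (1.486/0.014) × 238.8 × 2.200^(2/3) × 0.00064^(1/2) = 1085 ft³/s

1080 ft³/s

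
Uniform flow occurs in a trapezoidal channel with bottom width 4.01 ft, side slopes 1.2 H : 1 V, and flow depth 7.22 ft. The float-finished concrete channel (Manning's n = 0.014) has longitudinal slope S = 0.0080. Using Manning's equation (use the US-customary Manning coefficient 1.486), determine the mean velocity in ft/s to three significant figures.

A = (b + z·y)·y = (4.01 + 1.2×7.22)×7.22 = 91.51 ft²
P = b + 2y√(1+z²) = 4.01 + 2×7.22×√(1+1.2²) = 26.57 ft
R = A/P = 91.51/26.57 = 3.444 ft
Q = (1.486/n)·A·R^(2/3)·S^(1/2) = (1.486/0.014) × 91.51 × 3.444^(2/3) × 0.0080^(1/2) = 1981 ft³/s
V = Q/A = 1981/91.51 = 21.65 ft/s

21.7 ft/s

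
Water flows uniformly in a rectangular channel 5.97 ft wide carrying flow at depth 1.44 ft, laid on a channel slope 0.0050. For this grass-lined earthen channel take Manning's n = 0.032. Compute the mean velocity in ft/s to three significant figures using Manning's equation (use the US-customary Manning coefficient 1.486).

3.22 ft/s

A = b·y = 5.97 × 1.44 = 8.597 ft²
P = b + 2y = 5.97 + 2×1.44 = 8.850 ft
R = A/P = 8.597/8.850 = 0.9714 ft
Q = (1.486/n)·A·R^(2/3)·S^(1/2) = (1.486/0.032) × 8.597 × 0.9714^(2/3) × 0.0050^(1/2) = 27.69 ft³/s
V = Q/A = 27.69/8.597 = 3.221 ft/s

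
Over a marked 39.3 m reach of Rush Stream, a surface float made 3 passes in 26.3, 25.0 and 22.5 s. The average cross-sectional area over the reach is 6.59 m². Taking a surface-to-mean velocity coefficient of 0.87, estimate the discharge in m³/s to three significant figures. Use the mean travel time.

9.16 m³/s

t̄ = (26.3 + 25.0 + 22.5) / 3 = 24.6 s
v_surface = L / t̄ = 39.3 / 24.6 = 1.598 m/s
v_mean = 0.87 × 1.598 = 1.390 m/s
Q = A × v_mean = 6.59 × 1.390 = 9.159 m³/s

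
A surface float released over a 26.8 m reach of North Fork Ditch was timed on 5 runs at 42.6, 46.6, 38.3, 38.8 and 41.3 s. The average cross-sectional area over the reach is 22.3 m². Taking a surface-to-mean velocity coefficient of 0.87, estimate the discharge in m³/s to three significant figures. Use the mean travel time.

t̄ = (42.6 + 46.6 + 38.3 + 38.8 + 41.3) / 5 = 41.52 s
v_surface = L / t̄ = 26.8 / 41.52 = 0.6455 m/s
v_mean = 0.87 × 0.6455 = 0.5616 m/s
Q = A × v_mean = 22.3 × 0.5616 = 12.52 m³/s

12.5 m³/s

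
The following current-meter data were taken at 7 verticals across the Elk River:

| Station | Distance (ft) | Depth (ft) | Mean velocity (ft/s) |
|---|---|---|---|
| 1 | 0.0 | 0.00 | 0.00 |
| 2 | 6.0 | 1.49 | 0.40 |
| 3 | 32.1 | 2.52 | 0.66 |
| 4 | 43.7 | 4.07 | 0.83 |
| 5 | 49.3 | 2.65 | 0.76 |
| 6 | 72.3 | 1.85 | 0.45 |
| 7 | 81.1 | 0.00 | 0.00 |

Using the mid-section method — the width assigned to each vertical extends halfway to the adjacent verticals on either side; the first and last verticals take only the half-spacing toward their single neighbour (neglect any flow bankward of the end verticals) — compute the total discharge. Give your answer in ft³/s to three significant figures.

112 ft³/s

w_2 = (32.1 − 0.0)/2 = 16.05 ft; q_2 = 0.40 × 1.49 × 16.05 = 9.566 ft³/s
w_3 = (43.7 − 6.0)/2 = 18.85 ft; q_3 = 0.66 × 2.52 × 18.85 = 31.35 ft³/s
w_4 = (49.3 − 32.1)/2 = 8.6 ft; q_4 = 0.83 × 4.07 × 8.6 = 29.05 ft³/s
w_5 = (72.3 − 43.7)/2 = 14.3 ft; q_5 = 0.76 × 2.65 × 14.3 = 28.80 ft³/s
w_6 = (81.1 − 49.3)/2 = 15.9 ft; q_6 = 0.45 × 1.85 × 15.9 = 13.24 ft³/s
Stations 1, 7 contribute zero (depth or velocity is 0).
Q = Σ qᵢ = 112.0 ft³/s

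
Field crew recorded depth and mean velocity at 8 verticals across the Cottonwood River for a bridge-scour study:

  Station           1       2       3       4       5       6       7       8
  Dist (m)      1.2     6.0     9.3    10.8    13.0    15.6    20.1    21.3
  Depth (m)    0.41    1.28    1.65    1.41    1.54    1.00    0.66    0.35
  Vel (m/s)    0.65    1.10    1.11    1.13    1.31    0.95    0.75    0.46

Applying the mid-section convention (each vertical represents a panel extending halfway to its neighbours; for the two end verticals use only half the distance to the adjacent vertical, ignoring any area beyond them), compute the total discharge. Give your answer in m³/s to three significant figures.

w_1 = (6.0 − 1.2)/2 = 2.4 m; q_1 = 0.65 × 0.41 × 2.4 = 0.6396 m³/s
w_2 = (9.3 − 1.2)/2 = 4.05 m; q_2 = 1.10 × 1.28 × 4.05 = 5.702 m³/s
w_3 = (10.8 − 6.0)/2 = 2.4 m; q_3 = 1.11 × 1.65 × 2.4 = 4.396 m³/s
w_4 = (13.0 − 9.3)/2 = 1.85 m; q_4 = 1.13 × 1.41 × 1.85 = 2.948 m³/s
w_5 = (15.6 − 10.8)/2 = 2.4 m; q_5 = 1.31 × 1.54 × 2.4 = 4.842 m³/s
w_6 = (20.1 − 13.0)/2 = 3.55 m; q_6 = 0.95 × 1.00 × 3.55 = 3.373 m³/s
w_7 = (21.3 − 15.6)/2 = 2.85 m; q_7 = 0.75 × 0.66 × 2.85 = 1.411 m³/s
w_8 = (21.3 − 20.1)/2 = 0.6 m; q_8 = 0.46 × 0.35 × 0.6 = 0.09660 m³/s
Q = Σ qᵢ = 23.41 m³/s

23.4 m³/s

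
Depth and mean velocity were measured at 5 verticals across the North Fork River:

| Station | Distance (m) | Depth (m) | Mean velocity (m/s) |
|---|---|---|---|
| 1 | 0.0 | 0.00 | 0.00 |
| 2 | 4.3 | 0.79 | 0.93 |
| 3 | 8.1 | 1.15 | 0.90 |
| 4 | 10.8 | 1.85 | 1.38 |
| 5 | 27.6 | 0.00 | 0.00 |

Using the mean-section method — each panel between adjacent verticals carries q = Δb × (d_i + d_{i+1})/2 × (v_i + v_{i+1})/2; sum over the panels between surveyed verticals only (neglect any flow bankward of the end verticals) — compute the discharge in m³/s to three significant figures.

19.5 m³/s

Panel 1-2: Δb = 4.3 m, d̄ = (0.00+0.79)/2 = 0.395, v̄ = (0.00+0.93)/2 = 0.465 → q = 4.3×0.395×0.465 = 0.7898 m³/s
Panel 2-3: Δb = 3.8 m, d̄ = (0.79+1.15)/2 = 0.97, v̄ = (0.93+0.90)/2 = 0.915 → q = 3.8×0.97×0.915 = 3.373 m³/s
Panel 3-4: Δb = 2.7 m, d̄ = (1.15+1.85)/2 = 1.5, v̄ = (0.90+1.38)/2 = 1.14 → q = 2.7×1.5×1.14 = 4.617 m³/s
Panel 4-5: Δb = 16.8 m, d̄ = (1.85+0.00)/2 = 0.925, v̄ = (1.38+0.00)/2 = 0.69 → q = 16.8×0.925×0.69 = 10.72 m³/s
Q = Σ q = 19.50 m³/s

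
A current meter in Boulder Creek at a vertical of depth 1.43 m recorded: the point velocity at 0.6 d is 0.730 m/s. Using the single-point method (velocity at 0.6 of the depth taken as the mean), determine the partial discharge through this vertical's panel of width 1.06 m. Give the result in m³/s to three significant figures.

v̄ = v₀.₆ = 0.730 m/s
q = v̄ × d × w = 0.7300 × 1.43 × 1.06 = 1.107 m³/s

1.11 m³/s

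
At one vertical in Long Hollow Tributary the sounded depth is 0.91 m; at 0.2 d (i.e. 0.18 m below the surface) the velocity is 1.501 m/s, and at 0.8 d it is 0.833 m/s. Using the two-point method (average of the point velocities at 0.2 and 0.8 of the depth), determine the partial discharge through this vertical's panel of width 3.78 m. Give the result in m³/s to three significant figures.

v̄ = (1.501 + 0.833) / 2 = 1.167 m/s
q = v̄ × d × w = 1.167 × 0.91 × 3.78 = 4.014 m³/s

4.01 m³/s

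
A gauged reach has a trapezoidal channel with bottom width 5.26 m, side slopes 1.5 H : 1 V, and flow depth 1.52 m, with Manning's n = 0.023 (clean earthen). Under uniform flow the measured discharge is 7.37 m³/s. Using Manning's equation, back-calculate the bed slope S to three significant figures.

0.000201

A = (b + z·y)·y = (5.26 + 1.5×1.52)×1.52 = 11.46 m²
P = b + 2y√(1+z²) = 5.26 + 2×1.52×√(1+1.5²) = 10.74 m
R = A/P = 11.46/10.74 = 1.067 m
S = (Q·n / (1·A·R^(2/3)))² = (7.37×0.023 / (1×11.46×1.044))² = 0.0002006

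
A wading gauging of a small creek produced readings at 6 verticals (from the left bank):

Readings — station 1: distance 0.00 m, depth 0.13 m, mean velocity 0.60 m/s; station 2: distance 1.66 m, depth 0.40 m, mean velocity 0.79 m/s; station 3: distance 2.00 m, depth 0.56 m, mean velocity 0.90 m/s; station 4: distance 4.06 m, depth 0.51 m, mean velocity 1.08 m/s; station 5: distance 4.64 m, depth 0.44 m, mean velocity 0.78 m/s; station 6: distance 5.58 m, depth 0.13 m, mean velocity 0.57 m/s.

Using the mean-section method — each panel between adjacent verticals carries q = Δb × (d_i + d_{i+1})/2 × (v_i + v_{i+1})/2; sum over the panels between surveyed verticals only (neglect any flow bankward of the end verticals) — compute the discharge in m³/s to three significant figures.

1.97 m³/s

Panel 1-2: Δb = 1.66 m, d̄ = (0.13+0.40)/2 = 0.265, v̄ = (0.60+0.79)/2 = 0.695 → q = 1.66×0.265×0.695 = 0.3057 m³/s
Panel 2-3: Δb = 0.34 m, d̄ = (0.40+0.56)/2 = 0.48, v̄ = (0.79+0.90)/2 = 0.845 → q = 0.34×0.48×0.845 = 0.1379 m³/s
Panel 3-4: Δb = 2.06 m, d̄ = (0.56+0.51)/2 = 0.535, v̄ = (0.90+1.08)/2 = 0.99 → q = 2.06×0.535×0.99 = 1.091 m³/s
Panel 4-5: Δb = 0.58 m, d̄ = (0.51+0.44)/2 = 0.475, v̄ = (1.08+0.78)/2 = 0.93 → q = 0.58×0.475×0.93 = 0.2562 m³/s
Panel 5-6: Δb = 0.94 m, d̄ = (0.44+0.13)/2 = 0.285, v̄ = (0.78+0.57)/2 = 0.675 → q = 0.94×0.285×0.675 = 0.1808 m³/s
Q = Σ q = 1.972 m³/s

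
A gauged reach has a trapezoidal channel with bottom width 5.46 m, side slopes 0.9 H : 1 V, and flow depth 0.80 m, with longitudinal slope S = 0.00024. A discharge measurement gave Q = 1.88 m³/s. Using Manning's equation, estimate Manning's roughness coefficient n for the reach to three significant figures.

A = (b + z·y)·y = (5.46 + 0.9×0.80)×0.80 = 4.944 m²
P = b + 2y√(1+z²) = 5.46 + 2×0.80×√(1+0.9²) = 7.613 m
R = A/P = 4.944/7.613 = 0.6495 m
n = (1/Q)·A·R^(2/3)·S^(1/2) = (1/1.88) × 4.944 × 0.7499 × 0.01549 = 0.03055

0.0306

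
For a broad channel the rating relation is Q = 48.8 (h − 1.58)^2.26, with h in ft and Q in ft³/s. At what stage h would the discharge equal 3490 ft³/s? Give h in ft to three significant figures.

h − h₀ = (Q/C)^(1/b) = (3490/48.8)^(1/2.26) = 6.615 ft
h = 1.58 + 6.615 = 8.195 ft

8.20 ft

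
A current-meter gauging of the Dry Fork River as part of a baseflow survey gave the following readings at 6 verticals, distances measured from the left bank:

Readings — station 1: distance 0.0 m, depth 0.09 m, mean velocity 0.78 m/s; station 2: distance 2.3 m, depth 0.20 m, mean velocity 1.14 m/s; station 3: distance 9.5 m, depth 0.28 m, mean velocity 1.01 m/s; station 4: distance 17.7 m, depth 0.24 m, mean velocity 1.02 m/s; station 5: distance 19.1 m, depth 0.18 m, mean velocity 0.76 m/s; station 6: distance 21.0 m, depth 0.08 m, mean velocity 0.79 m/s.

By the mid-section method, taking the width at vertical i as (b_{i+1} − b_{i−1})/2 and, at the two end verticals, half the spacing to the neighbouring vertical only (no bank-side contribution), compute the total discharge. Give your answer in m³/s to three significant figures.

4.80 m³/s

w_1 = (2.3 − 0.0)/2 = 1.15 m; q_1 = 0.78 × 0.09 × 1.15 = 0.08073 m³/s
w_2 = (9.5 − 0.0)/2 = 4.75 m; q_2 = 1.14 × 0.20 × 4.75 = 1.083 m³/s
w_3 = (17.7 − 2.3)/2 = 7.7 m; q_3 = 1.01 × 0.28 × 7.7 = 2.178 m³/s
w_4 = (19.1 − 9.5)/2 = 4.8 m; q_4 = 1.02 × 0.24 × 4.8 = 1.175 m³/s
w_5 = (21.0 − 17.7)/2 = 1.65 m; q_5 = 0.76 × 0.18 × 1.65 = 0.2257 m³/s
w_6 = (21.0 − 19.1)/2 = 0.95 m; q_6 = 0.79 × 0.08 × 0.95 = 0.06004 m³/s
Q = Σ qᵢ = 4.802 m³/s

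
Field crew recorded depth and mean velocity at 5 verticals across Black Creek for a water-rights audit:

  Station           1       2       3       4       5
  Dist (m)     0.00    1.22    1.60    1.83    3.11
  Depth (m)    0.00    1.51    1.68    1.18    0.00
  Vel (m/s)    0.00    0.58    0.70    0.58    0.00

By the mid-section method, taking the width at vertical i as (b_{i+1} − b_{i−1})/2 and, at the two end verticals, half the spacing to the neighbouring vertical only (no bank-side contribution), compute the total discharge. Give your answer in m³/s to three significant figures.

w_2 = (1.60 − 0.00)/2 = 0.8 m; q_2 = 0.58 × 1.51 × 0.8 = 0.7006 m³/s
w_3 = (1.83 − 1.22)/2 = 0.305 m; q_3 = 0.70 × 1.68 × 0.305 = 0.3587 m³/s
w_4 = (3.11 − 1.60)/2 = 0.755 m; q_4 = 0.58 × 1.18 × 0.755 = 0.5167 m³/s
Stations 1, 5 contribute zero (depth or velocity is 0).
Q = Σ qᵢ = 1.576 m³/s

1.58 m³/s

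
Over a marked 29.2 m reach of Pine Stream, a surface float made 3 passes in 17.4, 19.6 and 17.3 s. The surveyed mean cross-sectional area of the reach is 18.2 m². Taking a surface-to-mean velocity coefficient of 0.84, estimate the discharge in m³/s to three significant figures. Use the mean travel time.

24.7 m³/s

t̄ = (17.4 + 19.6 + 17.3) / 3 = 18.1 s
v_surface = L / t̄ = 29.2 / 18.1 = 1.613 m/s
v_mean = 0.84 × 1.613 = 1.355 m/s
Q = A × v_mean = 18.2 × 1.355 = 24.66 m³/s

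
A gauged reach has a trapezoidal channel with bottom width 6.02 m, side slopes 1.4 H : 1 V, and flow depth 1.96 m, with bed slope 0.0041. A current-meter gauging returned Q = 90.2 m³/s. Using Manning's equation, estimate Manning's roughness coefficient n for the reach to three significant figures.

A = (b + z·y)·y = (6.02 + 1.4×1.96)×1.96 = 17.18 m²
P = b + 2y√(1+z²) = 6.02 + 2×1.96×√(1+1.4²) = 12.76 m
R = A/P = 17.18/12.76 = 1.346 m
n = (1/Q)·A·R^(2/3)·S^(1/2) = (1/90.2) × 17.18 × 1.219 × 0.06403 = 0.01486

0.0149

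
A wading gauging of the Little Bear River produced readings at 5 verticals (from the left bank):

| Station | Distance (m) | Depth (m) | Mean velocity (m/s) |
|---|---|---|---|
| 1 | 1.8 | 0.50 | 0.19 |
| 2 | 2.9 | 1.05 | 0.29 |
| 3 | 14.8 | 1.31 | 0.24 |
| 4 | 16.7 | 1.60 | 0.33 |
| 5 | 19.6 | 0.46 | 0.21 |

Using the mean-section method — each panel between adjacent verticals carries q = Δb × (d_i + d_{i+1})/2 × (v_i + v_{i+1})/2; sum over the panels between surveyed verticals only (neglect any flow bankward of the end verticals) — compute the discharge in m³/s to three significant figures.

5.52 m³/s

Panel 1-2: Δb = 1.1 m, d̄ = (0.50+1.05)/2 = 0.775, v̄ = (0.19+0.29)/2 = 0.24 → q = 1.1×0.775×0.24 = 0.2046 m³/s
Panel 2-3: Δb = 11.9 m, d̄ = (1.05+1.31)/2 = 1.18, v̄ = (0.29+0.24)/2 = 0.265 → q = 11.9×1.18×0.265 = 3.721 m³/s
Panel 3-4: Δb = 1.9 m, d̄ = (1.31+1.60)/2 = 1.455, v̄ = (0.24+0.33)/2 = 0.285 → q = 1.9×1.455×0.285 = 0.7879 m³/s
Panel 4-5: Δb = 2.9 m, d̄ = (1.60+0.46)/2 = 1.03, v̄ = (0.33+0.21)/2 = 0.27 → q = 2.9×1.03×0.27 = 0.8065 m³/s
Q = Σ q = 5.520 m³/s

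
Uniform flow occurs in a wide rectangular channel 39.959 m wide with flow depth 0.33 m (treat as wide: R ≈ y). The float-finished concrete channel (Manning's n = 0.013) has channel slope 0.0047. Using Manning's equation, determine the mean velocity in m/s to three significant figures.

2.52 m/s

A = b·y = 39.959 × 0.33 = 13.19 m²
Wide channel: R ≈ y = 0.33 m
Q = (1/n)·A·R^(2/3)·S^(1/2) = (1/0.013) × 13.19 × 0.3300^(2/3) × 0.0047^(1/2) = 33.21 m³/s
V = Q/A = 33.21/13.19 = 2.518 m/s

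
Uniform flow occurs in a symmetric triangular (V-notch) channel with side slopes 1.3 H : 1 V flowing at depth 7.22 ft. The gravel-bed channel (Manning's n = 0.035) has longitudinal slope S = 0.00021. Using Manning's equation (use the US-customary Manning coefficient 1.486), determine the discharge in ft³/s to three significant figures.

84.0 ft³/s

A = z·y² = 1.3×7.22² = 67.77 ft²
P = 2y√(1+z²) = 2×7.22×√(1+1.3²) = 23.68 ft
R = A/P = 67.77/23.68 = 2.861 ft
Q = (1.486/n)·A·R^(2/3)·S^(1/2) = (1.486/0.035) × 67.77 × 2.861^(2/3) × 0.00021^(1/2) = 84.04 ft³/s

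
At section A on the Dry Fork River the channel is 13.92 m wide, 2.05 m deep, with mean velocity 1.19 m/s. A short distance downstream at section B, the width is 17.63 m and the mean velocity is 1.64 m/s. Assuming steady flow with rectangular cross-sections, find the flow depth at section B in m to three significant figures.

Q = A₁V₁ = (13.92×2.05) × 1.19 = 33.96 m³/s
d₂ = Q/(b₂ V₂) = 33.96/(17.63×1.64) = 1.174 m

1.17 m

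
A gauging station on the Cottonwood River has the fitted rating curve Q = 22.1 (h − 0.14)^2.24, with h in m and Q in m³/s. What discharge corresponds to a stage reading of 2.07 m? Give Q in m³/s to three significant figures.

Q = 22.1 × (2.07 − 0.14)^2.24 = 22.1 × 1.93^2.24 = 96.39 m³/s

96.4 m³/s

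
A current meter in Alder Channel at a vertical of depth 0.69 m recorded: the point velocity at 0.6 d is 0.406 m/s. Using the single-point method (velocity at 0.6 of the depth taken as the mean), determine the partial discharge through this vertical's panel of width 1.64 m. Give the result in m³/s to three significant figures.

0.459 m³/s

v̄ = v₀.₆ = 0.406 m/s
q = v̄ × d × w = 0.4060 × 0.69 × 1.64 = 0.4594 m³/s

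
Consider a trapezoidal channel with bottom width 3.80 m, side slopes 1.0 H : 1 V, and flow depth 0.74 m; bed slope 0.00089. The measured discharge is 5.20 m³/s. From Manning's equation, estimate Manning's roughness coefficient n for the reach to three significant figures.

A = (b + z·y)·y = (3.80 + 1.0×0.74)×0.74 = 3.360 m²
P = b + 2y√(1+z²) = 3.80 + 2×0.74×√(1+1.0²) = 5.893 m
R = A/P = 3.360/5.893 = 0.5701 m
n = (1/Q)·A·R^(2/3)·S^(1/2) = (1/5.20) × 3.360 × 0.6875 × 0.02983 = 0.01325

0.0133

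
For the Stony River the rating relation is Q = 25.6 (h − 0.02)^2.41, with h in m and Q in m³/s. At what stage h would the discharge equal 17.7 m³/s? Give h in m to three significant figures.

0.878 m

h − h₀ = (Q/C)^(1/b) = (17.7/25.6)^(1/2.41) = 0.8580 m
h = 0.02 + 0.8580 = 0.8780 m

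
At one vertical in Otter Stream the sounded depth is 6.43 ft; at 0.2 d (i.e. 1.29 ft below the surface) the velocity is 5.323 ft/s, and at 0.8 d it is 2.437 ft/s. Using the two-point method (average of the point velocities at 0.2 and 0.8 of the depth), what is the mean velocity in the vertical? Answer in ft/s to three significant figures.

3.88 ft/s

v̄ = (5.323 + 2.437) / 2 = 3.880 ft/s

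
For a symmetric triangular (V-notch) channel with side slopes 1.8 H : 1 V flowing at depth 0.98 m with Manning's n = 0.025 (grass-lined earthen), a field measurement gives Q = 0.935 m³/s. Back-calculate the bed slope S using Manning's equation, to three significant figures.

0.000566

A = z·y² = 1.8×0.98² = 1.729 m²
P = 2y√(1+z²) = 2×0.98×√(1+1.8²) = 4.036 m
R = A/P = 1.729/4.036 = 0.4283 m
S = (Q·n / (1·A·R^(2/3)))² = (0.935×0.025 / (1×1.729×0.5682))² = 0.0005662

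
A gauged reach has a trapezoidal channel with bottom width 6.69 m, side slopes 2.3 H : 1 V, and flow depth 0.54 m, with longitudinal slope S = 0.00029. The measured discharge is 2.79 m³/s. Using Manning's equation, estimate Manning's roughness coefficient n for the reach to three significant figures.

A = (b + z·y)·y = (6.69 + 2.3×0.54)×0.54 = 4.283 m²
P = b + 2y√(1+z²) = 6.69 + 2×0.54×√(1+2.3²) = 9.399 m
R = A/P = 4.283/9.399 = 0.4557 m
n = (1/Q)·A·R^(2/3)·S^(1/2) = (1/2.79) × 4.283 × 0.5922 × 0.01703 = 0.01548

0.0155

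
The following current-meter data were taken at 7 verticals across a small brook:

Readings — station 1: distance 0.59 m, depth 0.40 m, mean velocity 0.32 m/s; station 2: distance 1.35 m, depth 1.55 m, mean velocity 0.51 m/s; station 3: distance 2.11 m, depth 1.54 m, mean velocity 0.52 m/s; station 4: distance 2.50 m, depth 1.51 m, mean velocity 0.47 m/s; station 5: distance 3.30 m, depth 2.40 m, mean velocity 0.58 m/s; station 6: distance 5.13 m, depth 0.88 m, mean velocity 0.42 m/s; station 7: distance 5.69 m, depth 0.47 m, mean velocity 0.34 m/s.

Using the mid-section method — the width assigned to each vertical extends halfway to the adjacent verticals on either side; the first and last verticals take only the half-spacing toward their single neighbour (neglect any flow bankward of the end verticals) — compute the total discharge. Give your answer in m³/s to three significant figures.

3.85 m³/s

w_1 = (1.35 − 0.59)/2 = 0.38 m; q_1 = 0.32 × 0.40 × 0.38 = 0.04864 m³/s
w_2 = (2.11 − 0.59)/2 = 0.76 m; q_2 = 0.51 × 1.55 × 0.76 = 0.6008 m³/s
w_3 = (2.50 − 1.35)/2 = 0.575 m; q_3 = 0.52 × 1.54 × 0.575 = 0.4605 m³/s
w_4 = (3.30 − 2.11)/2 = 0.595 m; q_4 = 0.47 × 1.51 × 0.595 = 0.4223 m³/s
w_5 = (5.13 − 2.50)/2 = 1.315 m; q_5 = 0.58 × 2.40 × 1.315 = 1.830 m³/s
w_6 = (5.69 − 3.30)/2 = 1.195 m; q_6 = 0.42 × 0.88 × 1.195 = 0.4417 m³/s
w_7 = (5.69 − 5.13)/2 = 0.28 m; q_7 = 0.34 × 0.47 × 0.28 = 0.04474 m³/s
Q = Σ qᵢ = 3.849 m³/s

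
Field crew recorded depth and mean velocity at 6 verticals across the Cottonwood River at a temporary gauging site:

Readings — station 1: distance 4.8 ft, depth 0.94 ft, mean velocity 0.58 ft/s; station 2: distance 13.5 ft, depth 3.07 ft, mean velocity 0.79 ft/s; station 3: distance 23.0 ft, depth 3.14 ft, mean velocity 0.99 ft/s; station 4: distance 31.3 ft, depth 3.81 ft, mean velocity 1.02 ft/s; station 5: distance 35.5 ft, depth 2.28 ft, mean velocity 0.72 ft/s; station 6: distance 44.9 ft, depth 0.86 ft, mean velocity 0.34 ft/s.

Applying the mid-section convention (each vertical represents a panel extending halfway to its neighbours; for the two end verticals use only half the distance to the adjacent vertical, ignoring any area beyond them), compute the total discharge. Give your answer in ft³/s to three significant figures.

88.9 ft³/s

w_1 = (13.5 − 4.8)/2 = 4.35 ft; q_1 = 0.58 × 0.94 × 4.35 = 2.372 ft³/s
w_2 = (23.0 − 4.8)/2 = 9.1 ft; q_2 = 0.79 × 3.07 × 9.1 = 22.07 ft³/s
w_3 = (31.3 − 13.5)/2 = 8.9 ft; q_3 = 0.99 × 3.14 × 8.9 = 27.67 ft³/s
w_4 = (35.5 − 23.0)/2 = 6.25 ft; q_4 = 1.02 × 3.81 × 6.25 = 24.29 ft³/s
w_5 = (44.9 − 31.3)/2 = 6.8 ft; q_5 = 0.72 × 2.28 × 6.8 = 11.16 ft³/s
w_6 = (44.9 − 35.5)/2 = 4.7 ft; q_6 = 0.34 × 0.86 × 4.7 = 1.374 ft³/s
Q = Σ qᵢ = 88.93 ft³/s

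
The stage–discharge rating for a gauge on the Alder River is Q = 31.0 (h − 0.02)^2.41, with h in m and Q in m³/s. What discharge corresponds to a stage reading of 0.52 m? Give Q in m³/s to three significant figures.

Q = 31.0 × (0.52 − 0.02)^2.41 = 31.0 × 0.5^2.41 = 5.833 m³/s

5.83 m³/s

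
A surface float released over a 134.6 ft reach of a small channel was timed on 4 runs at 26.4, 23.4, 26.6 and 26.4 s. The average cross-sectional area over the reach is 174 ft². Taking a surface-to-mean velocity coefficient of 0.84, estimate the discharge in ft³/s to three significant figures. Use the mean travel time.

765 ft³/s

t̄ = (26.4 + 23.4 + 26.6 + 26.4) / 4 = 25.7 s
v_surface = L / t̄ = 134.6 / 25.7 = 5.237 ft/s
v_mean = 0.84 × 5.237 = 4.399 ft/s
Q = A × v_mean = 174 × 4.399 = 765.5 ft³/s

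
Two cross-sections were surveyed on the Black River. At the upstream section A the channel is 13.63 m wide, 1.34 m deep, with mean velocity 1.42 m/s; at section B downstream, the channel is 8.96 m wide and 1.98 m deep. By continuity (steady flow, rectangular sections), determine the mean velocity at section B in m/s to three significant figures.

1.46 m/s

Q = A₁V₁ = (13.63×1.34) × 1.42 = 25.94 m³/s
A₂ = 8.96 × 1.98 = 17.74 m²
V₂ = Q/A₂ = 25.94/17.74 = 1.462 m/s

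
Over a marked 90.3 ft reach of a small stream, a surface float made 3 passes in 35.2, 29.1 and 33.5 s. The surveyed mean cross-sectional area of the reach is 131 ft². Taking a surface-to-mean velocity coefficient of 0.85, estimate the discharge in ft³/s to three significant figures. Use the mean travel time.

308 ft³/s

t̄ = (35.2 + 29.1 + 33.5) / 3 = 32.6 s
v_surface = L / t̄ = 90.3 / 32.6 = 2.770 ft/s
v_mean = 0.85 × 2.770 = 2.354 ft/s
Q = A × v_mean = 131 × 2.354 = 308.4 ft³/s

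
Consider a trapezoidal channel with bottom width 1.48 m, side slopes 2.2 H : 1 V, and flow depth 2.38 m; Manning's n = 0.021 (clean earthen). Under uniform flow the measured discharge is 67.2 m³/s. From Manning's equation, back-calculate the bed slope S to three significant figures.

0.00591

A = (b + z·y)·y = (1.48 + 2.2×2.38)×2.38 = 15.98 m²
P = b + 2y√(1+z²) = 1.48 + 2×2.38×√(1+2.2²) = 12.98 m
R = A/P = 15.98/12.98 = 1.231 m
S = (Q·n / (1·A·R^(2/3)))² = (67.2×0.021 / (1×15.98×1.149))² = 0.005907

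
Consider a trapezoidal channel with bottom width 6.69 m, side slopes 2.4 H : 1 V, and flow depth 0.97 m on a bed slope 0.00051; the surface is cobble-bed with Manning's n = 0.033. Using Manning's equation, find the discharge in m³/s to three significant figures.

A = (b + z·y)·y = (6.69 + 2.4×0.97)×0.97 = 8.747 m²
P = b + 2y√(1+z²) = 6.69 + 2×0.97×√(1+2.4²) = 11.73 m
R = A/P = 8.747/11.73 = 0.7455 m
Q = (1/n)·A·R^(2/3)·S^(1/2) = (1/0.033) × 8.747 × 0.7455^(2/3) × 0.00051^(1/2) = 4.922 m³/s

4.92 m³/s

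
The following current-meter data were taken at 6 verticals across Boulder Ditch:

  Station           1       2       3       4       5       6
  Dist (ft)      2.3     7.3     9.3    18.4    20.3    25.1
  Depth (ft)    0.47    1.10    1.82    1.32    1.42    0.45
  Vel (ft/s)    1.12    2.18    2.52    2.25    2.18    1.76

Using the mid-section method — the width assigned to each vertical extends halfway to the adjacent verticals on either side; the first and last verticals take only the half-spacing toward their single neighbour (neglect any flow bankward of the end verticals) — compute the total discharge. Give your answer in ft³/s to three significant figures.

63.8 ft³/s

w_1 = (7.3 − 2.3)/2 = 2.5 ft; q_1 = 1.12 × 0.47 × 2.5 = 1.316 ft³/s
w_2 = (9.3 − 2.3)/2 = 3.5 ft; q_2 = 2.18 × 1.10 × 3.5 = 8.393 ft³/s
w_3 = (18.4 − 7.3)/2 = 5.55 ft; q_3 = 2.52 × 1.82 × 5.55 = 25.45 ft³/s
w_4 = (20.3 − 9.3)/2 = 5.5 ft; q_4 = 2.25 × 1.32 × 5.5 = 16.34 ft³/s
w_5 = (25.1 − 18.4)/2 = 3.35 ft; q_5 = 2.18 × 1.42 × 3.35 = 10.37 ft³/s
w_6 = (25.1 − 20.3)/2 = 2.4 ft; q_6 = 1.76 × 0.45 × 2.4 = 1.901 ft³/s
Q = Σ qᵢ = 63.77 ft³/s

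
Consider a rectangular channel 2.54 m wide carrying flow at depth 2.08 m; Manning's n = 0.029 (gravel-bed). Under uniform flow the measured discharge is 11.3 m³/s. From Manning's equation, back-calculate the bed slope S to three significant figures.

0.00528

A = b·y = 2.54 × 2.08 = 5.283 m²
P = b + 2y = 2.54 + 2×2.08 = 6.700 m
R = A/P = 5.283/6.700 = 0.7885 m
S = (Q·n / (1·A·R^(2/3)))² = (11.3×0.029 / (1×5.283×0.8535))² = 0.005281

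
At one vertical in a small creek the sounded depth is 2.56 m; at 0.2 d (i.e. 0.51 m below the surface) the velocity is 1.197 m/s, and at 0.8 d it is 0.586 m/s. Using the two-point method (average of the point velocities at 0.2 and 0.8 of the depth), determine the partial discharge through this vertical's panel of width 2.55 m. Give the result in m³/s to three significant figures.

5.82 m³/s

v̄ = (1.197 + 0.586) / 2 = 0.8915 m/s
q = v̄ × d × w = 0.8915 × 2.56 × 2.55 = 5.820 m³/s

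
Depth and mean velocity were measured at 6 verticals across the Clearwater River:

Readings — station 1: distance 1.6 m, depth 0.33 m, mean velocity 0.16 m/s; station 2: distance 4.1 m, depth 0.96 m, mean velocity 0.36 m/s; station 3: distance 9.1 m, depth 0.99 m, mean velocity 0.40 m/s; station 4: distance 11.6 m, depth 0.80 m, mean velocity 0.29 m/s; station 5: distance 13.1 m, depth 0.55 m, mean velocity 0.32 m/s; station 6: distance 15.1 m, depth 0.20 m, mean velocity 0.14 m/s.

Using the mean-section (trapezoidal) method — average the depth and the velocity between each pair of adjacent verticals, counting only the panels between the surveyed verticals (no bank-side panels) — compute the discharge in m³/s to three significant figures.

Panel 1-2: Δb = 2.5 m, d̄ = (0.33+0.96)/2 = 0.645, v̄ = (0.16+0.36)/2 = 0.26 → q = 2.5×0.645×0.26 = 0.4193 m³/s
Panel 2-3: Δb = 5 m, d̄ = (0.96+0.99)/2 = 0.975, v̄ = (0.36+0.40)/2 = 0.38 → q = 5×0.975×0.38 = 1.853 m³/s
Panel 3-4: Δb = 2.5 m, d̄ = (0.99+0.80)/2 = 0.895, v̄ = (0.40+0.29)/2 = 0.345 → q = 2.5×0.895×0.345 = 0.7719 m³/s
Panel 4-5: Δb = 1.5 m, d̄ = (0.80+0.55)/2 = 0.675, v̄ = (0.29+0.32)/2 = 0.305 → q = 1.5×0.675×0.305 = 0.3088 m³/s
Panel 5-6: Δb = 2 m, d̄ = (0.55+0.20)/2 = 0.375, v̄ = (0.32+0.14)/2 = 0.23 → q = 2×0.375×0.23 = 0.1725 m³/s
Q = Σ q = 3.525 m³/s

3.53 m³/s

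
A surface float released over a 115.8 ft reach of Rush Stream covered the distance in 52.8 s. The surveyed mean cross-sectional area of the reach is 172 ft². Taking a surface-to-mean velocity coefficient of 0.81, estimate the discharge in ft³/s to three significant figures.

v_surface = L / t̄ = 115.8 / 52.8 = 2.193 ft/s
v_mean = 0.81 × 2.193 = 1.776 ft/s
Q = A × v_mean = 172 × 1.776 = 305.6 ft³/s

306 ft³/s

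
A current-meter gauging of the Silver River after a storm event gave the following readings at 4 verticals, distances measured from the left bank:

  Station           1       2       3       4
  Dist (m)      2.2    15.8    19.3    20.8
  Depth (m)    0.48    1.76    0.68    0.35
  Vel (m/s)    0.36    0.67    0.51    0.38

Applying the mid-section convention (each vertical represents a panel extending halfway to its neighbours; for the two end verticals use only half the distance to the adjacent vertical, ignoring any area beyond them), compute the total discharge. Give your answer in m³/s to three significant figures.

w_1 = (15.8 − 2.2)/2 = 6.8 m; q_1 = 0.36 × 0.48 × 6.8 = 1.175 m³/s
w_2 = (19.3 − 2.2)/2 = 8.55 m; q_2 = 0.67 × 1.76 × 8.55 = 10.08 m³/s
w_3 = (20.8 − 15.8)/2 = 2.5 m; q_3 = 0.51 × 0.68 × 2.5 = 0.8670 m³/s
w_4 = (20.8 − 19.3)/2 = 0.75 m; q_4 = 0.38 × 0.35 × 0.75 = 0.09975 m³/s
Q = Σ qᵢ = 12.22 m³/s

12.2 m³/s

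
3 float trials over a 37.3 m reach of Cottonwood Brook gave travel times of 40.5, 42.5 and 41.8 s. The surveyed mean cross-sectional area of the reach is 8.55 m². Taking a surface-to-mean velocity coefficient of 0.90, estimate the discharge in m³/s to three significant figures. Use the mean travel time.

t̄ = (40.5 + 42.5 + 41.8) / 3 = 41.6 s
v_surface = L / t̄ = 37.3 / 41.6 = 0.8966 m/s
v_mean = 0.90 × 0.8966 = 0.8070 m/s
Q = A × v_mean = 8.55 × 0.8070 = 6.900 m³/s

6.90 m³/s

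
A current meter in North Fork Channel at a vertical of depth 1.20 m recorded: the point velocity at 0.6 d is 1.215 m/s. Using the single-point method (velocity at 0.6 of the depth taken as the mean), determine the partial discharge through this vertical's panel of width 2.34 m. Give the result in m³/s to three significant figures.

3.41 m³/s

v̄ = v₀.₆ = 1.215 m/s
q = v̄ × d × w = 1.215 × 1.20 × 2.34 = 3.412 m³/s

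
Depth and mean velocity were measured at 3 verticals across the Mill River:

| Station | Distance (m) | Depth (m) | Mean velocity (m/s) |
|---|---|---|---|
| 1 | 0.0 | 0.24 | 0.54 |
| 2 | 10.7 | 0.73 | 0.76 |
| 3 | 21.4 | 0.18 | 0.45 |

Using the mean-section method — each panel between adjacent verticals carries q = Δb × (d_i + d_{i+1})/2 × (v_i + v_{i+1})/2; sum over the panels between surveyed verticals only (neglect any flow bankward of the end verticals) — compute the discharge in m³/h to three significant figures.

Panel 1-2: Δb = 10.7 m, d̄ = (0.24+0.73)/2 = 0.485, v̄ = (0.54+0.76)/2 = 0.65 → q = 10.7×0.485×0.65 = 3.373 m³/s
Panel 2-3: Δb = 10.7 m, d̄ = (0.73+0.18)/2 = 0.455, v̄ = (0.76+0.45)/2 = 0.605 → q = 10.7×0.455×0.605 = 2.945 m³/s
Q = Σ q = 6.319 m³/s
= 6.319 × 3600 = 22750 m³/h

22700 m³/h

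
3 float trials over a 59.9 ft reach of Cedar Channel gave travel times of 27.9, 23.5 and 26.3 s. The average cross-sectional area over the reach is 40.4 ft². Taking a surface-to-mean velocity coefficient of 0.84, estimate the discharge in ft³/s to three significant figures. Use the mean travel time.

78.5 ft³/s

t̄ = (27.9 + 23.5 + 26.3) / 3 = 25.9 s
v_surface = L / t̄ = 59.9 / 25.9 = 2.313 ft/s
v_mean = 0.84 × 2.313 = 1.943 ft/s
Q = A × v_mean = 40.4 × 1.943 = 78.49 ft³/s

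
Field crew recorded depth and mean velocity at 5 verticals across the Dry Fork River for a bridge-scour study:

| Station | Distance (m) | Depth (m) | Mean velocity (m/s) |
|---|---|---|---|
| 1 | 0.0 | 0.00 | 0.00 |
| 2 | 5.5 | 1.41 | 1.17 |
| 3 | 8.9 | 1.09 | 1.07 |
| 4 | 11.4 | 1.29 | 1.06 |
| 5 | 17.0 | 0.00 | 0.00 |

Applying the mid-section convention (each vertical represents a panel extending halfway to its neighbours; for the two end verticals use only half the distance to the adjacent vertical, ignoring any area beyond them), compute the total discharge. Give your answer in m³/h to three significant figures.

58800 m³/h

w_2 = (8.9 − 0.0)/2 = 4.45 m; q_2 = 1.17 × 1.41 × 4.45 = 7.341 m³/s
w_3 = (11.4 − 5.5)/2 = 2.95 m; q_3 = 1.07 × 1.09 × 2.95 = 3.441 m³/s
w_4 = (17.0 − 8.9)/2 = 4.05 m; q_4 = 1.06 × 1.29 × 4.05 = 5.538 m³/s
Stations 1, 5 contribute zero (depth or velocity is 0).
Q = Σ qᵢ = 16.32 m³/s
= 16.32 × 3600 = 58750 m³/h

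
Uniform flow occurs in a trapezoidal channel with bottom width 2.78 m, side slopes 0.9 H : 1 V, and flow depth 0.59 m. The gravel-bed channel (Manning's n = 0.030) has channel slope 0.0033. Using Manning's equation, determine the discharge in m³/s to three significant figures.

A = (b + z·y)·y = (2.78 + 0.9×0.59)×0.59 = 1.953 m²
P = b + 2y√(1+z²) = 2.78 + 2×0.59×√(1+0.9²) = 4.368 m
R = A/P = 1.953/4.368 = 0.4473 m
Q = (1/n)·A·R^(2/3)·S^(1/2) = (1/0.030) × 1.953 × 0.4473^(2/3) × 0.0033^(1/2) = 2.188 m³/s

2.19 m³/s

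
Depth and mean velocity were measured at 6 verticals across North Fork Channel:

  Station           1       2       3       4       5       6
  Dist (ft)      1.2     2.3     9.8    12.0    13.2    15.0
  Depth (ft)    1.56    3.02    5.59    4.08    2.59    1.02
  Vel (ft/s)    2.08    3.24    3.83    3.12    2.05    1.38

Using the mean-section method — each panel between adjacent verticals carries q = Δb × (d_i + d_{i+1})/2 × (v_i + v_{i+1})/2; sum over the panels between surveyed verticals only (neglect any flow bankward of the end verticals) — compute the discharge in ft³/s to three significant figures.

Panel 1-2: Δb = 1.1 ft, d̄ = (1.56+3.02)/2 = 2.29, v̄ = (2.08+3.24)/2 = 2.66 → q = 1.1×2.29×2.66 = 6.701 ft³/s
Panel 2-3: Δb = 7.5 ft, d̄ = (3.02+5.59)/2 = 4.305, v̄ = (3.24+3.83)/2 = 3.535 → q = 7.5×4.305×3.535 = 114.1 ft³/s
Panel 3-4: Δb = 2.2 ft, d̄ = (5.59+4.08)/2 = 4.835, v̄ = (3.83+3.12)/2 = 3.475 → q = 2.2×4.835×3.475 = 36.96 ft³/s
Panel 4-5: Δb = 1.2 ft, d̄ = (4.08+2.59)/2 = 3.335, v̄ = (3.12+2.05)/2 = 2.585 → q = 1.2×3.335×2.585 = 10.35 ft³/s
Panel 5-6: Δb = 1.8 ft, d̄ = (2.59+1.02)/2 = 1.805, v̄ = (2.05+1.38)/2 = 1.715 → q = 1.8×1.805×1.715 = 5.572 ft³/s
Q = Σ q = 173.7 ft³/s

174 ft³/s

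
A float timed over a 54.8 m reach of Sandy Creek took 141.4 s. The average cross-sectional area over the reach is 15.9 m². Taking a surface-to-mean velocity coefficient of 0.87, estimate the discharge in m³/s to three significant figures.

v_surface = L / t̄ = 54.8 / 141.4 = 0.3876 m/s
v_mean = 0.87 × 0.3876 = 0.3372 m/s
Q = A × v_mean = 15.9 × 0.3372 = 5.361 m³/s

5.36 m³/s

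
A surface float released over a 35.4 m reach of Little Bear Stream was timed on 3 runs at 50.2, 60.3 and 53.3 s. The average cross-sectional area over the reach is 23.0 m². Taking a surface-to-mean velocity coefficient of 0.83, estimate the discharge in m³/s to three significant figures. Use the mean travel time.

t̄ = (50.2 + 60.3 + 53.3) / 3 = 54.6 s
v_surface = L / t̄ = 35.4 / 54.6 = 0.6484 m/s
v_mean = 0.83 × 0.6484 = 0.5381 m/s
Q = A × v_mean = 23.0 × 0.5381 = 12.38 m³/s

12.4 m³/s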